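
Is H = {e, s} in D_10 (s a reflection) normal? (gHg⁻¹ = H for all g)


H = {e, s} in D_10 (s a reflection)
r·s·r⁻¹ = sr⁻² ≠ s for n ≥ 3, so {e, s} is not closed under conjugation

No, not a normal subgroup


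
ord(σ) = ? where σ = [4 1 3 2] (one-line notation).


Cycle decomposition: (1 4 2)
Cycle lengths: 3
Order = lcm(3) = 3

ord(σ) = 3


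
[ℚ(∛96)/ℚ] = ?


∛96 has minimal polynomial x³ - 96 (irreducible over ℚ since 96 is not a perfect cube)

[ℚ(∛96)/ℚ] = 3


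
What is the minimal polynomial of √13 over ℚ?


√13 satisfies x² - 13 = 0, irreducible over ℚ since 13 is squarefree

Minimal polynomial: x² - 13


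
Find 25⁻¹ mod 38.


Use the extended Euclidean algorithm to write 1 = 25·s + 38·t; then s mod 38 is the inverse.
Euclidean algorithm:
  25 = 0·38 + 25
  38 = 1·25 + 13
  25 = 1·13 + 12
  13 = 1·12 + 1
  12 = 12·1 + 0
gcd(25,38) = 1
Back-substitution gives: 25·(-3) + 38·(2) = 1
So 25⁻¹ ≡ -3 ≡ 35 (mod 38)
Check: 25 × 35 = 875 ≡ 1 (mod 38) ✓

25⁻¹ ≡ 35 (mod 38)


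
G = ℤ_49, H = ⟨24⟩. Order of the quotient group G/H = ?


|⟨24⟩| = n / gcd(24, 49) = 49 / 1 = 49
H is normal (ℤ_49 is abelian).
|G/H| = |G| / |H| = 49 / 49 = 1

|G/H| = 1


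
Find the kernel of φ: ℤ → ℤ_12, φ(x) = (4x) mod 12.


Kernel = preimage of identity
ker(φ) = {x ∈ ℤ : 4x ≡ 0 (mod 12)}. gcd(4,12) = 4, so 4x ≡ 0 (mod 12) ⟺ x ≡ 0 (mod 12/4 = 3). Hence ker(φ) = 3ℤ

ker(φ) = 3ℤ


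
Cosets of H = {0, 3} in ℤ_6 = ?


H = {0, 3}, |H| = 2
Number of cosets = |G|/|H| = 6/2 = 3
0 + H = {0, 3}
1 + H = {1, 4}
2 + H = {2, 5}

Cosets: 0+H={0,3}; 1+H={1,4}; 2+H={2,5}


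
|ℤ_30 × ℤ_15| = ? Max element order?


|ℤ_30 × ℤ_15| = 30 × 15 = 450
Max element order = lcm(30,15) = 30
Cyclic? No (gcd=15)

|ℤ_30×ℤ_15| = 450, max element order = 30


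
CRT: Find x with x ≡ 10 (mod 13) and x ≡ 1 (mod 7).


m₁ = 13, m₂ = 7, gcd = 1, so CRT applies. M = m₁·m₂ = 91
Let M₁ = M/m₁ = 7, M₂ = M/m₂ = 13
Find y₁ ≡ M₁⁻¹ (mod m₁): 7⁻¹ ≡ 2 (mod 13)
Find y₂ ≡ M₂⁻¹ (mod m₂): 13⁻¹ ≡ 6 (mod 7)
x = a₁·M₁·y₁ + a₂·M₂·y₂ = 10·7·2 + 1·13·6 = 218
Reduce mod 91: x ≡ 36
Check: 36 mod 13 = 10 ✓, 36 mod 7 = 1 ✓

x ≡ 36 (mod 91)


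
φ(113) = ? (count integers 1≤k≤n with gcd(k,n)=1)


Factor n: 113 = 113
φ(n) = n · ∏(1 - 1/p) over distinct primes p | n
φ(113) = 113 · (1 - 1/113) = 112

φ(113) = 112


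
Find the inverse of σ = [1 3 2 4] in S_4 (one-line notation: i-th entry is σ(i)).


To find σ⁻¹, swap domain and range:
σ(1) = 1 → σ⁻¹(1) = 1
σ(2) = 3 → σ⁻¹(3) = 2
σ(3) = 2 → σ⁻¹(2) = 3
σ(4) = 4 → σ⁻¹(4) = 4

σ⁻¹ = [1 3 2 4]


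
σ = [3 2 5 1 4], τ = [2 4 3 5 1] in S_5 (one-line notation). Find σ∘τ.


σ∘τ: apply τ first, then σ
1 →τ 2 →σ 2
2 →τ 4 →σ 1
3 →τ 3 →σ 5
4 →τ 5 →σ 4
5 →τ 1 →σ 3

σ∘τ = [2 1 5 4 3]


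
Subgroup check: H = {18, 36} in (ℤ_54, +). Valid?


Subgroup test for H = {18, 36} in (ℤ_54, +):
(1) 0 ∈ H? No
(2) Closure: for all a,b ∈ H, (a+b) mod 54 ∈ H? No  [counterexample: 18 + 36 = 0 ∉ H]
(3) Inverses: for all a ∈ H, -a mod 54 ∈ H? Yes

No, H is not a subgroup of ℤ_54


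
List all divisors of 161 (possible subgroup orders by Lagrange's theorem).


Lagrange's theorem: |H| divides |G|
|G| = 161
Divisors of 161: 1, 7, 23, 161

Possible subgroup orders: {1, 7, 23, 161}


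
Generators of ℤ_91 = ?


g generates ℤ_n iff gcd(g,n) = 1
Prime factors of 91: 7, 13
Generators are g ∈ {1,...,90} not divisible by any of these primes.
Generators: {1, 2, 3, 4, 5, 6, 8, 9, 10, 11, 12, 15, 16, 17, 18, 19, 20, 22, 23, 24, 25, 27, 29, 30, 31, 32, 33, 34, 36, 37, 38, 40, 41, 43, 44, 45, 46, 47, 48, 50, 51, 53, 54, 55, 57, 58, 59, 60, 61, 62, 64, 66, 67, 68, 69, 71, 72, 73, 74, 75, 76, 79, 80, 81, 82, 83, 85, 86, 87, 88, 89, 90}
Number of generators = φ(91) = 72

Generators of ℤ_91 = {1, 2, 3, 4, 5, 6, 8, 9, 10, 11, 12, 15, 16, 17, 18, 19, 20, 22, 23, 24, 25, 27, 29, 30, 31, 32, 33, 34, 36, 37, 38, 40, 41, 43, 44, 45, 46, 47, 48, 50, 51, 53, 54, 55, 57, 58, 59, 60, 61, 62, 64, 66, 67, 68, 69, 71, 72, 73, 74, 75, 76, 79, 80, 81, 82, 83, 85, 86, 87, 88, 89, 90}


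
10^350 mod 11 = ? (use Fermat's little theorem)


Fermat's little theorem: if p is prime and gcd(a,p)=1, then a^(p-1) ≡ 1 (mod p)
p = 11 is prime, gcd(10,11) = 1
Reduce exponent: 350 mod 10 = 0
So 10^350 ≡ 10^0 (mod 11)
10^0 = 1

10^350 ≡ 1 (mod 11)


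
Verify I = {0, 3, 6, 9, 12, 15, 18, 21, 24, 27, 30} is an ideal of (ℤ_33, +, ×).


Check ideal conditions for I = {0, 3, 6, 9, 12, 15, 18, 21, 24, 27, 30} in ℤ_33:
(1) I is an additive subgroup? Yes
(2) For r ∈ ℤ_33 and a ∈ I: r·a ∈ I? Yes

Yes, I is an ideal of ℤ_33


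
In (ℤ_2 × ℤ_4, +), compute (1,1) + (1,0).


Operation: componentwise addition mod (2, 4)
(1,1) + (1,0) = ((a₁+b₁) mod 2, (a₂+b₂) mod 4) with a = (1,1), b = (1,0)

(1,1) + (1,0) = (0,1)


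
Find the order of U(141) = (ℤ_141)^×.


U(n) is the group of units mod n; |U(n)| = φ(n)
|U(141)| = φ(141) = 92

|U(141) = (ℤ_141)^×| = 92


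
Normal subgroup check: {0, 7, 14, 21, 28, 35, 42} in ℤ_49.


H = {0, 7, 14, 21, 28, 35, 42} in ℤ_49
ℤ_49 is abelian; every subgroup of an abelian group is normal

Yes, normal subgroup


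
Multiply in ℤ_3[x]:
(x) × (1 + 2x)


Expand and collect like terms; reduce coefficients mod 3:
x^0: 0·1 = 0 ≡ 0 (mod 3)
x^1: 0·2 + 1·1 = 1 ≡ 1 (mod 3)
x^2: 1·2 = 2 ≡ 2 (mod 3)
Result: x + 2x^2

f · g = x + 2x^2


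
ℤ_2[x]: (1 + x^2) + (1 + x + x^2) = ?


Add coefficients mod 2:
x^0: 1 + 1 = 0 (mod 2)
x^1: 0 + 1 = 1 (mod 2)
x^2: 1 + 1 = 0 (mod 2)
Result: x

f + g = x


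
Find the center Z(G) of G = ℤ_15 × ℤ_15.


Z(G) = {g ∈ G | gx = xg for all x ∈ G}
Direct product of abelian groups is abelian, so Z(G) = G

Z(ℤ_15 × ℤ_15) = ℤ_15 × ℤ_15


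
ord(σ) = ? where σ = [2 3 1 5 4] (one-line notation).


Cycle decomposition: (1 2 3) (4 5)
Cycle lengths: 3, 2
Order = lcm(3, 2) = 6

ord(σ) = 6


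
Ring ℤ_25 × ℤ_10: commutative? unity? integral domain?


Direct product ring; commutative with unity (1,1); but (1,0)·(0,1) = (0,0) gives zero divisors, so not an integral domain
Commutative: Yes
Integral domain: No
Has unity: Yes

ℤ_25 × ℤ_10: Commutative=Yes, Unity=Yes


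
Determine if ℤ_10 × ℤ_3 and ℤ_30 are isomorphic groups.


Comparing ℤ_10 × ℤ_3 and ℤ_30:
gcd(10,3) = 1, so ℤ_10 × ℤ_3 ≅ ℤ_30 (CRT)

Yes, ℤ_10 × ℤ_3 ≅ ℤ_30


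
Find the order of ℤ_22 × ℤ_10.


|A × B| = |A| · |B|
|ℤ_22 × ℤ_10| = 22 × 10 = 220

|ℤ_22 × ℤ_10| = 220


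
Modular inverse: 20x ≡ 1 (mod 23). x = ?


Use the extended Euclidean algorithm to write 1 = 20·s + 23·t; then s mod 23 is the inverse.
Euclidean algorithm:
  20 = 0·23 + 20
  23 = 1·20 + 3
  20 = 6·3 + 2
  3 = 1·2 + 1
  2 = 2·1 + 0
gcd(20,23) = 1
Back-substitution gives: 20·(-8) + 23·(7) = 1
So 20⁻¹ ≡ -8 ≡ 15 (mod 23)
Check: 20 × 15 = 300 ≡ 1 (mod 23) ✓

20⁻¹ ≡ 15 (mod 23)


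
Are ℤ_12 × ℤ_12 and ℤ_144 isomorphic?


Comparing ℤ_12 × ℤ_12 and ℤ_144:
gcd(12,12) = 12 ≠ 1. Max element order in ℤ_12×ℤ_12 is lcm(12,12) = 12 < 144, so it has no element of order 144

No, ℤ_12 × ℤ_12 ≇ ℤ_144


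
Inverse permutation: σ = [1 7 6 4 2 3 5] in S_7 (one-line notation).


To find σ⁻¹, swap domain and range:
σ(1) = 1 → σ⁻¹(1) = 1
σ(2) = 7 → σ⁻¹(7) = 2
σ(3) = 6 → σ⁻¹(6) = 3
σ(4) = 4 → σ⁻¹(4) = 4
σ(5) = 2 → σ⁻¹(2) = 5
σ(6) = 3 → σ⁻¹(3) = 6
σ(7) = 5 → σ⁻¹(5) = 7

σ⁻¹ = [1 5 6 4 7 3 2]


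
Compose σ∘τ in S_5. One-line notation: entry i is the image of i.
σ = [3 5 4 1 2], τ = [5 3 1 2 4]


σ∘τ: apply τ first, then σ
1 →τ 5 →σ 2
2 →τ 3 →σ 4
3 →τ 1 →σ 3
4 →τ 2 →σ 5
5 →τ 4 →σ 1

σ∘τ = [2 4 3 5 1]


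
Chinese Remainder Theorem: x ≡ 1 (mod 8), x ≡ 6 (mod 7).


m₁ = 8, m₂ = 7, gcd = 1, so CRT applies. M = m₁·m₂ = 56
Let M₁ = M/m₁ = 7, M₂ = M/m₂ = 8
Find y₁ ≡ M₁⁻¹ (mod m₁): 7⁻¹ ≡ 7 (mod 8)
Find y₂ ≡ M₂⁻¹ (mod m₂): 8⁻¹ ≡ 1 (mod 7)
x = a₁·M₁·y₁ + a₂·M₂·y₂ = 1·7·7 + 6·8·1 = 97
Reduce mod 56: x ≡ 41
Check: 41 mod 8 = 1 ✓, 41 mod 7 = 6 ✓

x ≡ 41 (mod 56)


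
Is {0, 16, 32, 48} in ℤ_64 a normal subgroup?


H = {0, 16, 32, 48} in ℤ_64
ℤ_64 is abelian; every subgroup of an abelian group is normal

Yes, normal subgroup


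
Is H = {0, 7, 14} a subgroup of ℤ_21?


Subgroup test for H = {0, 7, 14} in (ℤ_21, +):
(1) 0 ∈ H? Yes
(2) Closure: for all a,b ∈ H, (a+b) mod 21 ∈ H? Yes
(3) Inverses: for all a ∈ H, -a mod 21 ∈ H? Yes

Yes, H is a subgroup of ℤ_21


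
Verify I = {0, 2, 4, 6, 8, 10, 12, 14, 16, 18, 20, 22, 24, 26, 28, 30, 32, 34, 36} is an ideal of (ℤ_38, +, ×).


Check ideal conditions for I = {0, 2, 4, 6, 8, 10, 12, 14, 16, 18, 20, 22, 24, 26, 28, 30, 32, 34, 36} in ℤ_38:
(1) I is an additive subgroup? Yes
(2) For r ∈ ℤ_38 and a ∈ I: r·a ∈ I? Yes

Yes, I is an ideal of ℤ_38


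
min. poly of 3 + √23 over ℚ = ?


Let α = 3 + √23. Then α - 3 = √23, so (α - 3)² = 23, giving α² - 6α - 14 = 0. Degree 2 and α ∉ ℚ, so this is the minimal polynomial.

Minimal polynomial: x² - 6x - 14


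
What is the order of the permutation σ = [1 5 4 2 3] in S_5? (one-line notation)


Cycle decomposition: (2 5 3 4)
Cycle lengths: 4
Order = lcm(4) = 4

ord(σ) = 4


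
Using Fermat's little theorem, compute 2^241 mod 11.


Fermat's little theorem: if p is prime and gcd(a,p)=1, then a^(p-1) ≡ 1 (mod p)
p = 11 is prime, gcd(2,11) = 1
Reduce exponent: 241 mod 10 = 1
So 2^241 ≡ 2^1 (mod 11)
2^1 mod 11 = 2

2^241 ≡ 2 (mod 11)


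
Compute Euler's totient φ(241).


Factor n: 241 = 241
φ(n) = n · ∏(1 - 1/p) over distinct primes p | n
φ(241) = 241 · (1 - 1/241) = 240

φ(241) = 240


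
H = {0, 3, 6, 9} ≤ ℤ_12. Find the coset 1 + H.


1 + H = {1 + h (mod 12) : h ∈ H}
1+0=1, 1+3=4, 1+6=7, 1+9=10

1 + H = {1, 4, 7, 10}


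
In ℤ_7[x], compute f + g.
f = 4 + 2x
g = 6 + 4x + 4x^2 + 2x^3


Add coefficients mod 7:
x^0: 4 + 6 = 3 (mod 7)
x^1: 2 + 4 = 6 (mod 7)
x^2: 0 + 4 = 4 (mod 7)
x^3: 0 + 2 = 2 (mod 7)
Result: 3 + 6x + 4x^2 + 2x^3

f + g = 3 + 6x + 4x^2 + 2x^3


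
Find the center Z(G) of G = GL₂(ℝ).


Z(G) = {g ∈ G | gx = xg for all x ∈ G}
Only scalar multiples of the identity commute with all invertible matrices

Z(GL₂(ℝ)) = {aI : a ∈ ℝ, a ≠ 0}


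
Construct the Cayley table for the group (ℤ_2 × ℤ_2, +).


Elements: {(0,0), (0,1), (1,0), (1,1)}
Operation: componentwise addition mod (2, 2)
Entry (a, b) = ((a₁+b₁) mod 2, (a₂+b₂) mod 2)

Cayley table:
      | (0,0) | (0,1) | (1,0) | (1,1)
(0,0) | (0,0) | (0,1) | (1,0) | (1,1)
(0,1) | (0,1) | (0,0) | (1,1) | (1,0)
(1,0) | (1,0) | (1,1) | (0,0) | (0,1)
(1,1) | (1,1) | (1,0) | (0,1) | (0,0)


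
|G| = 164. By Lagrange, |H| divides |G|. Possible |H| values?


Lagrange's theorem: |H| divides |G|
|G| = 164
Divisors of 164: 1, 2, 4, 41, 82, 164

Possible subgroup orders: {1, 2, 4, 41, 82, 164}


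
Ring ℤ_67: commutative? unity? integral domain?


ℤ_67 is a commutative ring with unity 1; 67 is prime, so ℤ_67 is a field (hence an integral domain)
Commutative: Yes
Integral domain: Yes
Has unity: Yes

ℤ_67: Commutative=Yes, Unity=Yes


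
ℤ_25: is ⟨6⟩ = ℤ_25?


g generates ℤ_n iff gcd(g, n) = 1
gcd(6, 25) = 1
Since gcd = 1, 6 is a generator.

Yes, 6 generates ℤ_25


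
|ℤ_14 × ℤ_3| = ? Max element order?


|ℤ_14 × ℤ_3| = 14 × 3 = 42
Max element order = lcm(14,3) = 42
Cyclic? Yes (gcd=1)

|ℤ_14×ℤ_3| = 42, max element order = 42


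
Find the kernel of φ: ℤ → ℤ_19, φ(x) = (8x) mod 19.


Kernel = preimage of identity
ker(φ) = {x ∈ ℤ : 8x ≡ 0 (mod 19)}. gcd(8,19) = 1, so 8x ≡ 0 (mod 19) ⟺ x ≡ 0 (mod 19/1 = 19). Hence ker(φ) = 19ℤ

ker(φ) = 19ℤ


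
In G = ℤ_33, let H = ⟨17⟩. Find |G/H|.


|⟨17⟩| = n / gcd(17, 33) = 33 / 1 = 33
H is normal (ℤ_33 is abelian).
|G/H| = |G| / |H| = 33 / 33 = 1

|G/H| = 1


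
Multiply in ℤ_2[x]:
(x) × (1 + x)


Expand and collect like terms; reduce coefficients mod 2:
x^0: 0·1 = 0 ≡ 0 (mod 2)
x^1: 0·1 + 1·1 = 1 ≡ 1 (mod 2)
x^2: 1·1 = 1 ≡ 1 (mod 2)
Result: x + x^2

f · g = x + x^2


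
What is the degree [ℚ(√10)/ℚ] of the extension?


√10 has minimal polynomial x² - 10 (irreducible over ℚ since 10 is squarefree)

[ℚ(√10)/ℚ] = 2


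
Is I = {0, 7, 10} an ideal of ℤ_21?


Check ideal conditions for I = {0, 7, 10} in ℤ_21:
(1) I is an additive subgroup? No
(2) For r ∈ ℤ_21 and a ∈ I: r·a ∈ I? No  [counterexample: r=2, a=7, r·a mod 21 = 14 ∉ I]

No, I is not an ideal of ℤ_21


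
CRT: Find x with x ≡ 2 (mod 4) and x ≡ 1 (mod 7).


m₁ = 4, m₂ = 7, gcd = 1, so CRT applies. M = m₁·m₂ = 28
Let M₁ = M/m₁ = 7, M₂ = M/m₂ = 4
Find y₁ ≡ M₁⁻¹ (mod m₁): 7⁻¹ ≡ 3 (mod 4)
Find y₂ ≡ M₂⁻¹ (mod m₂): 4⁻¹ ≡ 2 (mod 7)
x = a₁·M₁·y₁ + a₂·M₂·y₂ = 2·7·3 + 1·4·2 = 50
Reduce mod 28: x ≡ 22
Check: 22 mod 4 = 2 ✓, 22 mod 7 = 1 ✓

x ≡ 22 (mod 28)


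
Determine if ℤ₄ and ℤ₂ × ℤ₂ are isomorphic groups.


Comparing ℤ₄ and ℤ₂ × ℤ₂:
ℤ₄ has an element of order 4; ℤ₂×ℤ₂ has exponent 2

No, ℤ₄ ≇ ℤ₂ × ℤ₂


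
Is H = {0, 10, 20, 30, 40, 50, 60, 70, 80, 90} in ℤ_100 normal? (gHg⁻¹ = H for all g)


H = {0, 10, 20, 30, 40, 50, 60, 70, 80, 90} in ℤ_100
ℤ_100 is abelian; every subgroup of an abelian group is normal

Yes, normal subgroup


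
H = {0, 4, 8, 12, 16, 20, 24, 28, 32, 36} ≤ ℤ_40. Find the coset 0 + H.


0 + H = {0 + h (mod 40) : h ∈ H}
0+0=0, 0+4=4, 0+8=8, 0+12=12, 0+16=16, 0+20=20, 0+24=24, 0+28=28, 0+32=32, 0+36=36

0 + H = {0, 4, 8, 12, 16, 20, 24, 28, 32, 36}


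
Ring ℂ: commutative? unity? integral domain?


ℂ is a field: commutative, has unity, every nonzero element is a unit (hence an integral domain)
Commutative: Yes
Integral domain: Yes
Has unity: Yes

ℂ: Commutative=Yes, Unity=Yes


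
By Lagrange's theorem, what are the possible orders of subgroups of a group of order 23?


Lagrange's theorem: |H| divides |G|
|G| = 23
Divisors of 23: 1, 23

Possible subgroup orders: {1, 23}


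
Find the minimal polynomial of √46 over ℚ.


√46 satisfies x² - 46 = 0, irreducible over ℚ since 46 is squarefree

Minimal polynomial: x² - 46


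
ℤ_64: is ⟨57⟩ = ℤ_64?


g generates ℤ_n iff gcd(g, n) = 1
gcd(57, 64) = 1
Since gcd = 1, 57 is a generator.

Yes, 57 generates ℤ_64


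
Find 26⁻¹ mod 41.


Use the extended Euclidean algorithm to write 1 = 26·s + 41·t; then s mod 41 is the inverse.
Euclidean algorithm:
  26 = 0·41 + 26
  41 = 1·26 + 15
  26 = 1·15 + 11
  15 = 1·11 + 4
  11 = 2·4 + 3
  4 = 1·3 + 1
  3 = 3·1 + 0
gcd(26,41) = 1
Back-substitution gives: 26·(-11) + 41·(7) = 1
So 26⁻¹ ≡ -11 ≡ 30 (mod 41)
Check: 26 × 30 = 780 ≡ 1 (mod 41) ✓

26⁻¹ ≡ 30 (mod 41)


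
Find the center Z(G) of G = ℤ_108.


Z(G) = {g ∈ G | gx = xg for all x ∈ G}
ℤ_108 is abelian, so Z(G) = G

Z(ℤ_108) = ℤ_108


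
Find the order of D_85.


|D_n| = 2n (n rotations and n reflections)
|D_85| = 2×85 = 170

|D_85| = 170


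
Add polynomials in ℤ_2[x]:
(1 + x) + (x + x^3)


Add coefficients mod 2:
x^0: 1 + 0 = 1 (mod 2)
x^1: 1 + 1 = 0 (mod 2)
x^2: 0 + 0 = 0 (mod 2)
x^3: 0 + 1 = 1 (mod 2)
Result: 1 + x^3

f + g = 1 + x^3


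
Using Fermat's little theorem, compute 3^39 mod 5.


Fermat's little theorem: if p is prime and gcd(a,p)=1, then a^(p-1) ≡ 1 (mod p)
p = 5 is prime, gcd(3,5) = 1
Reduce exponent: 39 mod 4 = 3
So 3^39 ≡ 3^3 (mod 5)
3^3 mod 5 = 2

3^39 ≡ 2 (mod 5)


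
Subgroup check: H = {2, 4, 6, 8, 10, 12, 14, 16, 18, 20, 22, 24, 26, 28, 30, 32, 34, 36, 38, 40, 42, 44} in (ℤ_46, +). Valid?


Subgroup test for H = {2, 4, 6, 8, 10, 12, 14, 16, 18, 20, 22, 24, 26, 28, 30, 32, 34, 36, 38, 40, 42, 44} in (ℤ_46, +):
(1) 0 ∈ H? No
(2) Closure: for all a,b ∈ H, (a+b) mod 46 ∈ H? No  [counterexample: 2 + 44 = 0 ∉ H]
(3) Inverses: for all a ∈ H, -a mod 46 ∈ H? Yes

No, H is not a subgroup of ℤ_46


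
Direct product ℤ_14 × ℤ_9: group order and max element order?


|ℤ_14 × ℤ_9| = 14 × 9 = 126
Max element order = lcm(14,9) = 126
Cyclic? Yes (gcd=1)

|ℤ_14×ℤ_9| = 126, max element order = 126


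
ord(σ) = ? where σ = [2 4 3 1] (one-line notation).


Cycle decomposition: (1 2 4)
Cycle lengths: 3
Order = lcm(3) = 3

ord(σ) = 3


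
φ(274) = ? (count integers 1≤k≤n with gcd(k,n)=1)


Factor n: 274 = 2 × 137
φ(n) = n · ∏(1 - 1/p) over distinct primes p | n
φ(274) = 274 · (1 - 1/2) · (1 - 1/137) = 136

φ(274) = 136


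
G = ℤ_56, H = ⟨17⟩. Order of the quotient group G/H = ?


|⟨17⟩| = n / gcd(17, 56) = 56 / 1 = 56
H is normal (ℤ_56 is abelian).
|G/H| = |G| / |H| = 56 / 56 = 1

|G/H| = 1


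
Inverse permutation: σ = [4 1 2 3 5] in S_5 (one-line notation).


To find σ⁻¹, swap domain and range:
σ(1) = 4 → σ⁻¹(4) = 1
σ(2) = 1 → σ⁻¹(1) = 2
σ(3) = 2 → σ⁻¹(2) = 3
σ(4) = 3 → σ⁻¹(3) = 4
σ(5) = 5 → σ⁻¹(5) = 5

σ⁻¹ = [2 3 4 1 5]


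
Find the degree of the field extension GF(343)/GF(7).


GF(343) = GF(7^3), so the extension degree is 3

[GF(343)/GF(7)] = 3


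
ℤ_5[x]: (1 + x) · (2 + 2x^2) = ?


Expand and collect like terms; reduce coefficients mod 5:
x^0: 1·2 = 2 ≡ 2 (mod 5)
x^1: 1·0 + 1·2 = 2 ≡ 2 (mod 5)
x^2: 1·2 + 1·0 = 2 ≡ 2 (mod 5)
x^3: 1·2 = 2 ≡ 2 (mod 5)
Result: 2 + 2x + 2x^2 + 2x^3

f · g = 2 + 2x + 2x^2 + 2x^3


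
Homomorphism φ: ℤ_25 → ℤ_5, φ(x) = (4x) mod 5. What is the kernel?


Kernel = preimage of identity
ker(φ) = {x ∈ ℤ_25 : 4x ≡ 0 (mod 5)}. Since 5 | 25, φ is well-defined. The kernel is the cyclic subgroup ⟨5⟩ of ℤ_25 (order 5), i.e. {0, 5, 10, 15, 20}

ker(φ) = {0, 5, 10, 15, 20}


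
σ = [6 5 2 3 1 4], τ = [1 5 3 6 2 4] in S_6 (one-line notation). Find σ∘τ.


σ∘τ: apply τ first, then σ
1 →τ 1 →σ 6
2 →τ 5 →σ 1
3 →τ 3 →σ 2
4 →τ 6 →σ 4
5 →τ 2 →σ 5
6 →τ 4 →σ 3

σ∘τ = [6 1 2 4 5 3]


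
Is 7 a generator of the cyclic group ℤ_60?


g generates ℤ_n iff gcd(g, n) = 1
gcd(7, 60) = 1
Since gcd = 1, 7 is a generator.

Yes, 7 generates ℤ_60


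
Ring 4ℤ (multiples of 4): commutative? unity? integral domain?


4ℤ is a commutative ring under +,× but has no multiplicative identity (1 ∉ 4ℤ); it has no zero divisors, but without unity it is not an integral domain
Commutative: Yes
Integral domain: No
Has unity: No

4ℤ (multiples of 4): Commutative=Yes, Unity=No


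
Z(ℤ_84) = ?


Z(G) = {g ∈ G | gx = xg for all x ∈ G}
ℤ_84 is abelian, so Z(G) = G

Z(ℤ_84) = ℤ_84


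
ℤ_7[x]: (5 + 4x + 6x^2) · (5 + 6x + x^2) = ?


Expand and collect like terms; reduce coefficients mod 7:
x^0: 5·5 = 25 ≡ 4 (mod 7)
x^1: 5·6 + 4·5 = 50 ≡ 1 (mod 7)
x^2: 5·1 + 4·6 + 6·5 = 59 ≡ 3 (mod 7)
x^3: 4·1 + 6·6 = 40 ≡ 5 (mod 7)
x^4: 6·1 = 6 ≡ 6 (mod 7)
Result: 4 + x + 3x^2 + 5x^3 + 6x^4

f · g = 4 + x + 3x^2 + 5x^3 + 6x^4


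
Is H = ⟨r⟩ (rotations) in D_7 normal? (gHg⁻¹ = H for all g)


H = ⟨r⟩ (rotations) in D_7
The rotation subgroup ⟨r⟩ has index 2 in D_7, so it is normal

Yes, normal subgroup


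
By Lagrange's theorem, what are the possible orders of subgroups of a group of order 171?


Lagrange's theorem: |H| divides |G|
|G| = 171
Divisors of 171: 1, 3, 9, 19, 57, 171

Possible subgroup orders: {1, 3, 9, 19, 57, 171}


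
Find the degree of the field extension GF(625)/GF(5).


GF(625) = GF(5^4), so the extension degree is 4

[GF(625)/GF(5)] = 4


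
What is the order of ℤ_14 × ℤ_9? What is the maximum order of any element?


|ℤ_14 × ℤ_9| = 14 × 9 = 126
Max element order = lcm(14,9) = 126
Cyclic? Yes (gcd=1)

|ℤ_14×ℤ_9| = 126, max element order = 126


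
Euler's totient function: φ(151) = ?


Factor n: 151 = 151
φ(n) = n · ∏(1 - 1/p) over distinct primes p | n
φ(151) = 151 · (1 - 1/151) = 150

φ(151) = 150


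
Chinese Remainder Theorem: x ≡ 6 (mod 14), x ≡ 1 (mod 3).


m₁ = 14, m₂ = 3, gcd = 1, so CRT applies. M = m₁·m₂ = 42
Let M₁ = M/m₁ = 3, M₂ = M/m₂ = 14
Find y₁ ≡ M₁⁻¹ (mod m₁): 3⁻¹ ≡ 5 (mod 14)
Find y₂ ≡ M₂⁻¹ (mod m₂): 14⁻¹ ≡ 2 (mod 3)
x = a₁·M₁·y₁ + a₂·M₂·y₂ = 6·3·5 + 1·14·2 = 118
Reduce mod 42: x ≡ 34
Check: 34 mod 14 = 6 ✓, 34 mod 3 = 1 ✓

x ≡ 34 (mod 42)


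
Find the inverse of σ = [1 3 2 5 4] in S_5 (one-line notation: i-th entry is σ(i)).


To find σ⁻¹, swap domain and range:
σ(1) = 1 → σ⁻¹(1) = 1
σ(2) = 3 → σ⁻¹(3) = 2
σ(3) = 2 → σ⁻¹(2) = 3
σ(4) = 5 → σ⁻¹(5) = 4
σ(5) = 4 → σ⁻¹(4) = 5

σ⁻¹ = [1 3 2 5 4]


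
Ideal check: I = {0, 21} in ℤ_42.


Check ideal conditions for I = {0, 21} in ℤ_42:
(1) I is an additive subgroup? Yes
(2) For r ∈ ℤ_42 and a ∈ I: r·a ∈ I? Yes

Yes, I is an ideal of ℤ_42


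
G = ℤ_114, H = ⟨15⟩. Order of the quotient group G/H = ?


|⟨15⟩| = n / gcd(15, 114) = 114 / 3 = 38
H is normal (ℤ_114 is abelian).
|G/H| = |G| / |H| = 114 / 38 = 3

|G/H| = 3


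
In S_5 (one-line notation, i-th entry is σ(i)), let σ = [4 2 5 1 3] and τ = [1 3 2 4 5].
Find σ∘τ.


σ∘τ: apply τ first, then σ
1 →τ 1 →σ 4
2 →τ 3 →σ 5
3 →τ 2 →σ 2
4 →τ 4 →σ 1
5 →τ 5 →σ 3

σ∘τ = [4 5 2 1 3]


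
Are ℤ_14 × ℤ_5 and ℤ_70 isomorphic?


Comparing ℤ_14 × ℤ_5 and ℤ_70:
gcd(14,5) = 1, so ℤ_14 × ℤ_5 ≅ ℤ_70 (CRT)

Yes, ℤ_14 × ℤ_5 ≅ ℤ_70


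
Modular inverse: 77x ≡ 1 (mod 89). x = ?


Use the extended Euclidean algorithm to write 1 = 77·s + 89·t; then s mod 89 is the inverse.
Euclidean algorithm:
  77 = 0·89 + 77
  89 = 1·77 + 12
  77 = 6·12 + 5
  12 = 2·5 + 2
  5 = 2·2 + 1
  2 = 2·1 + 0
gcd(77,89) = 1
Back-substitution gives: 77·(37) + 89·(-32) = 1
So 77⁻¹ ≡ 37 ≡ 37 (mod 89)
Check: 77 × 37 = 2849 ≡ 1 (mod 89) ✓

77⁻¹ ≡ 37 (mod 89)


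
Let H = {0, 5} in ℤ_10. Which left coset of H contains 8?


8 + H = {8 + h (mod 10) : h ∈ H}
8+0=8, 8+5=3
8 + H = {3, 8} = 3 + H

8 + H = {3, 8}


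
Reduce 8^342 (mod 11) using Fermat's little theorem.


Fermat's little theorem: if p is prime and gcd(a,p)=1, then a^(p-1) ≡ 1 (mod p)
p = 11 is prime, gcd(8,11) = 1
Reduce exponent: 342 mod 10 = 2
So 8^342 ≡ 8^2 (mod 11)
8^2 mod 11 = 9

8^342 ≡ 9 (mod 11)


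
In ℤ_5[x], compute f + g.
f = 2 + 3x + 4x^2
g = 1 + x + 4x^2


Add coefficients mod 5:
x^0: 2 + 1 = 3 (mod 5)
x^1: 3 + 1 = 4 (mod 5)
x^2: 4 + 4 = 3 (mod 5)
Result: 3 + 4x + 3x^2

f + g = 3 + 4x + 3x^2


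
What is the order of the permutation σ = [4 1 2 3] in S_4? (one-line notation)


Cycle decomposition: (1 4 3 2)
Cycle lengths: 4
Order = lcm(4) = 4

ord(σ) = 4


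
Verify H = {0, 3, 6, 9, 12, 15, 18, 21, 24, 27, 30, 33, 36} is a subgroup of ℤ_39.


Subgroup test for H = {0, 3, 6, 9, 12, 15, 18, 21, 24, 27, 30, 33, 36} in (ℤ_39, +):
(1) 0 ∈ H? Yes
(2) Closure: for all a,b ∈ H, (a+b) mod 39 ∈ H? Yes
(3) Inverses: for all a ∈ H, -a mod 39 ∈ H? Yes

Yes, H is a subgroup of ℤ_39


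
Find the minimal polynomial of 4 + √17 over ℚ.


Let α = 4 + √17. Then α - 4 = √17, so (α - 4)² = 17, giving α² - 8α - 1 = 0. Degree 2 and α ∉ ℚ, so this is the minimal polynomial.

Minimal polynomial: x² - 8x - 1


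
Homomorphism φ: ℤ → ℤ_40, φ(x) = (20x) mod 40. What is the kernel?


Kernel = preimage of identity
ker(φ) = {x ∈ ℤ : 20x ≡ 0 (mod 40)}. gcd(20,40) = 20, so 20x ≡ 0 (mod 40) ⟺ x ≡ 0 (mod 40/20 = 2). Hence ker(φ) = 2ℤ

ker(φ) = 2ℤ


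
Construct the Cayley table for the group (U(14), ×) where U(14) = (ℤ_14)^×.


Elements: {1, 3, 5, 9, 11, 13}
Operation: multiplication mod 14
Entry (a, b) = (a × b) mod 14

Cayley table:
   |  1 |  3 |  5 |  9 | 11 | 13
 1 |  1 |  3 |  5 |  9 | 11 | 13
 3 |  3 |  9 |  1 | 13 |  5 | 11
 5 |  5 |  1 | 11 |  3 | 13 |  9
 9 |  9 | 13 |  3 | 11 |  1 |  5
11 | 11 |  5 | 13 |  1 |  9 |  3
13 | 13 | 11 |  9 |  5 |  3 |  1


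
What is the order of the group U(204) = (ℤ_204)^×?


U(n) is the group of units mod n; |U(n)| = φ(n)
|U(204)| = φ(204) = 64

|U(204) = (ℤ_204)^×| = 64


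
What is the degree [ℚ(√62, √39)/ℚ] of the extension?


[ℚ(√62,√39):ℚ] = [ℚ(√62,√39):ℚ(√62)]·[ℚ(√62):ℚ] = 2·2 = 4

[ℚ(√62, √39)/ℚ] = 4


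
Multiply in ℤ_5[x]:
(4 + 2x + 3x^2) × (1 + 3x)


Expand and collect like terms; reduce coefficients mod 5:
x^0: 4·1 = 4 ≡ 4 (mod 5)
x^1: 4·3 + 2·1 = 14 ≡ 4 (mod 5)
x^2: 2·3 + 3·1 = 9 ≡ 4 (mod 5)
x^3: 3·3 = 9 ≡ 4 (mod 5)
Result: 4 + 4x + 4x^2 + 4x^3

f · g = 4 + 4x + 4x^2 + 4x^3


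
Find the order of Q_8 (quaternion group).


Q_8 = {±1, ±i, ±j, ±k}
|Q_8| = 8

|Q_8 (quaternion group)| = 8


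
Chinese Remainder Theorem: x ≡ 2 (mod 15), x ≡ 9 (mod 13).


m₁ = 15, m₂ = 13, gcd = 1, so CRT applies. M = m₁·m₂ = 195
Let M₁ = M/m₁ = 13, M₂ = M/m₂ = 15
Find y₁ ≡ M₁⁻¹ (mod m₁): 13⁻¹ ≡ 7 (mod 15)
Find y₂ ≡ M₂⁻¹ (mod m₂): 15⁻¹ ≡ 7 (mod 13)
x = a₁·M₁·y₁ + a₂·M₂·y₂ = 2·13·7 + 9·15·7 = 1127
Reduce mod 195: x ≡ 152
Check: 152 mod 15 = 2 ✓, 152 mod 13 = 9 ✓

x ≡ 152 (mod 195)


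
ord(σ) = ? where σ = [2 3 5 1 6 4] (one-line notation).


Cycle decomposition: (1 2 3 5 6 4)
Cycle lengths: 6
Order = lcm(6) = 6

ord(σ) = 6


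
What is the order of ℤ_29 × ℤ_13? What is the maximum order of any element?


|ℤ_29 × ℤ_13| = 29 × 13 = 377
Max element order = lcm(29,13) = 377
Cyclic? Yes (gcd=1)

|ℤ_29×ℤ_13| = 377, max element order = 377


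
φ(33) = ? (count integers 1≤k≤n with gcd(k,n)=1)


Factor n: 33 = 3 × 11
φ(n) = n · ∏(1 - 1/p) over distinct primes p | n
φ(33) = 33 · (1 - 1/3) · (1 - 1/11) = 20

φ(33) = 20


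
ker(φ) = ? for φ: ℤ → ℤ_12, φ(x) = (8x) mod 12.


Kernel = preimage of identity
ker(φ) = {x ∈ ℤ : 8x ≡ 0 (mod 12)}. gcd(8,12) = 4, so 8x ≡ 0 (mod 12) ⟺ x ≡ 0 (mod 12/4 = 3). Hence ker(φ) = 3ℤ

ker(φ) = 3ℤ


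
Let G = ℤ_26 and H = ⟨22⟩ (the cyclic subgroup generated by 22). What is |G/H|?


|⟨22⟩| = n / gcd(22, 26) = 26 / 2 = 13
H is normal (ℤ_26 is abelian).
|G/H| = |G| / |H| = 26 / 13 = 2

|G/H| = 2


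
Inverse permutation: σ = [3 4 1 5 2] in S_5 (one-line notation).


To find σ⁻¹, swap domain and range:
σ(1) = 3 → σ⁻¹(3) = 1
σ(2) = 4 → σ⁻¹(4) = 2
σ(3) = 1 → σ⁻¹(1) = 3
σ(4) = 5 → σ⁻¹(5) = 4
σ(5) = 2 → σ⁻¹(2) = 5

σ⁻¹ = [3 5 1 2 4]


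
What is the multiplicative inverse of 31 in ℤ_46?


Use the extended Euclidean algorithm to write 1 = 31·s + 46·t; then s mod 46 is the inverse.
Euclidean algorithm:
  31 = 0·46 + 31
  46 = 1·31 + 15
  31 = 2·15 + 1
  15 = 15·1 + 0
gcd(31,46) = 1
Back-substitution gives: 31·(3) + 46·(-2) = 1
So 31⁻¹ ≡ 3 ≡ 3 (mod 46)
Check: 31 × 3 = 93 ≡ 1 (mod 46) ✓

31⁻¹ ≡ 3 (mod 46)


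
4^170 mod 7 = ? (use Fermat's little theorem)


Fermat's little theorem: if p is prime and gcd(a,p)=1, then a^(p-1) ≡ 1 (mod p)
p = 7 is prime, gcd(4,7) = 1
Reduce exponent: 170 mod 6 = 2
So 4^170 ≡ 4^2 (mod 7)
4^2 mod 7 = 2

4^170 ≡ 2 (mod 7)


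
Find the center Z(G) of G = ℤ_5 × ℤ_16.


Z(G) = {g ∈ G | gx = xg for all x ∈ G}
Direct product of abelian groups is abelian, so Z(G) = G

Z(ℤ_5 × ℤ_16) = ℤ_5 × ℤ_16


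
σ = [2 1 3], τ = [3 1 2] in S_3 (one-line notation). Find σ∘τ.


σ∘τ: apply τ first, then σ
1 →τ 3 →σ 3
2 →τ 1 →σ 2
3 →τ 2 →σ 1

σ∘τ = [3 2 1]


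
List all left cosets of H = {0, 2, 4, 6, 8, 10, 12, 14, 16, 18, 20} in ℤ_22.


H = {0, 2, 4, 6, 8, 10, 12, 14, 16, 18, 20}, |H| = 11
Number of cosets = |G|/|H| = 22/11 = 2
0 + H = {0, 2, 4, 6, 8, 10, 12, 14, 16, 18, 20}
1 + H = {1, 3, 5, 7, 9, 11, 13, 15, 17, 19, 21}

Cosets: 0+H={0,2,4,6,8,10,12,14,16,18,20}; 1+H={1,3,5,7,9,11,13,15,17,19,21}


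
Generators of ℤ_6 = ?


g generates ℤ_n iff gcd(g,n) = 1
Checking each g ∈ {1,...,5}:
gcd(1,6) = 1
gcd(2,6) = 2
gcd(3,6) = 3
gcd(4,6) = 2
gcd(5,6) = 1
Generators: {1, 5}
Number of generators = φ(6) = 2

Generators of ℤ_6 = {1, 5}


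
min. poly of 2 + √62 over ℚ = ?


Let α = 2 + √62. Then α - 2 = √62, so (α - 2)² = 62, giving α² - 4α - 58 = 0. Degree 2 and α ∉ ℚ, so this is the minimal polynomial.

Minimal polynomial: x² - 4x - 58


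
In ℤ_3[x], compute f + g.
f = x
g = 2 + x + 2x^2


Add coefficients mod 3:
x^0: 0 + 2 = 2 (mod 3)
x^1: 1 + 1 = 2 (mod 3)
x^2: 0 + 2 = 2 (mod 3)
Result: 2 + 2x + 2x^2

f + g = 2 + 2x + 2x^2


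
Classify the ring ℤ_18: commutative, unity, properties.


ℤ_18 is a commutative ring with unity 1; 18 = 2×9 is composite, so 2·9 ≡ 0 gives zero divisors (not an integral domain)
Commutative: Yes
Integral domain: No
Has unity: Yes

ℤ_18: Commutative=Yes, Unity=Yes


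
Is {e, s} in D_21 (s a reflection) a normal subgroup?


H = {e, s} in D_21 (s a reflection)
r·s·r⁻¹ = sr⁻² ≠ s for n ≥ 3, so {e, s} is not closed under conjugation

No, not a normal subgroup


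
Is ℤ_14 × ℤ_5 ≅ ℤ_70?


Comparing ℤ_14 × ℤ_5 and ℤ_70:
gcd(14,5) = 1, so ℤ_14 × ℤ_5 ≅ ℤ_70 (CRT)

Yes, ℤ_14 × ℤ_5 ≅ ℤ_70


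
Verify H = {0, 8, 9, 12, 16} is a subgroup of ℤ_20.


Subgroup test for H = {0, 8, 9, 12, 16} in (ℤ_20, +):
(1) 0 ∈ H? Yes
(2) Closure: for all a,b ∈ H, (a+b) mod 20 ∈ H? No  [counterexample: 8 + 9 = 17 ∉ H]
(3) Inverses: for all a ∈ H, -a mod 20 ∈ H? No

No, H is not a subgroup of ℤ_20


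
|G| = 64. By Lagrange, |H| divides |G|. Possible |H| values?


Lagrange's theorem: |H| divides |G|
|G| = 64
Divisors of 64: 1, 2, 4, 8, 16, 32, 64

Possible subgroup orders: {1, 2, 4, 8, 16, 32, 64}


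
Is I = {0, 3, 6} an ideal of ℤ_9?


Check ideal conditions for I = {0, 3, 6} in ℤ_9:
(1) I is an additive subgroup? Yes
(2) For r ∈ ℤ_9 and a ∈ I: r·a ∈ I? Yes

Yes, I is an ideal of ℤ_9


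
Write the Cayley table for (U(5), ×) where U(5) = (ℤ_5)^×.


Elements: {1, 2, 3, 4}
Operation: multiplication mod 5
Entry (a, b) = (a × b) mod 5

Cayley table:
  | 1 | 2 | 3 | 4
1 | 1 | 2 | 3 | 4
2 | 2 | 4 | 1 | 3
3 | 3 | 1 | 4 | 2
4 | 4 | 3 | 2 | 1


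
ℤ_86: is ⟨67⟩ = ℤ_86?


g generates ℤ_n iff gcd(g, n) = 1
gcd(67, 86) = 1
Since gcd = 1, 67 is a generator.

Yes, 67 generates ℤ_86


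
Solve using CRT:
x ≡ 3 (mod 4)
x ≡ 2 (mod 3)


m₁ = 4, m₂ = 3, gcd = 1, so CRT applies. M = m₁·m₂ = 12
Let M₁ = M/m₁ = 3, M₂ = M/m₂ = 4
Find y₁ ≡ M₁⁻¹ (mod m₁): 3⁻¹ ≡ 3 (mod 4)
Find y₂ ≡ M₂⁻¹ (mod m₂): 4⁻¹ ≡ 1 (mod 3)
x = a₁·M₁·y₁ + a₂·M₂·y₂ = 3·3·3 + 2·4·1 = 35
Reduce mod 12: x ≡ 11
Check: 11 mod 4 = 3 ✓, 11 mod 3 = 2 ✓

x ≡ 11 (mod 12)


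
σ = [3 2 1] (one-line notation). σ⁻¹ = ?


To find σ⁻¹, swap domain and range:
σ(1) = 3 → σ⁻¹(3) = 1
σ(2) = 2 → σ⁻¹(2) = 2
σ(3) = 1 → σ⁻¹(1) = 3

σ⁻¹ = [3 2 1]


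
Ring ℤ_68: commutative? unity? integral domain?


ℤ_68 is a commutative ring with unity 1; 68 = 2×34 is composite, so 2·34 ≡ 0 gives zero divisors (not an integral domain)
Commutative: Yes
Integral domain: No
Has unity: Yes

ℤ_68: Commutative=Yes, Unity=Yes


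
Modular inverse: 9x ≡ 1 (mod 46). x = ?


Use the extended Euclidean algorithm to write 1 = 9·s + 46·t; then s mod 46 is the inverse.
Euclidean algorithm:
  9 = 0·46 + 9
  46 = 5·9 + 1
  9 = 9·1 + 0
gcd(9,46) = 1
Back-substitution gives: 9·(-5) + 46·(1) = 1
So 9⁻¹ ≡ -5 ≡ 41 (mod 46)
Check: 9 × 41 = 369 ≡ 1 (mod 46) ✓

9⁻¹ ≡ 41 (mod 46)


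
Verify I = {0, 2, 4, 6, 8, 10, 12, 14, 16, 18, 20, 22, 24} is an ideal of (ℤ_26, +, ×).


Check ideal conditions for I = {0, 2, 4, 6, 8, 10, 12, 14, 16, 18, 20, 22, 24} in ℤ_26:
(1) I is an additive subgroup? Yes
(2) For r ∈ ℤ_26 and a ∈ I: r·a ∈ I? Yes

Yes, I is an ideal of ℤ_26


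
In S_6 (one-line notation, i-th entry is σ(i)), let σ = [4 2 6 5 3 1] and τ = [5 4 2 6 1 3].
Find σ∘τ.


σ∘τ: apply τ first, then σ
1 →τ 5 →σ 3
2 →τ 4 →σ 5
3 →τ 2 →σ 2
4 →τ 6 →σ 1
5 →τ 1 →σ 4
6 →τ 3 →σ 6

σ∘τ = [3 5 2 1 4 6]


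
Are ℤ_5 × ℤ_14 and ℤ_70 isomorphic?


Comparing ℤ_5 × ℤ_14 and ℤ_70:
gcd(5,14) = 1, so ℤ_5 × ℤ_14 ≅ ℤ_70 (CRT)

Yes, ℤ_5 × ℤ_14 ≅ ℤ_70


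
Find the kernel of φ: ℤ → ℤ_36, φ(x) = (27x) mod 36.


Kernel = preimage of identity
ker(φ) = {x ∈ ℤ : 27x ≡ 0 (mod 36)}. gcd(27,36) = 9, so 27x ≡ 0 (mod 36) ⟺ x ≡ 0 (mod 36/9 = 4). Hence ker(φ) = 4ℤ

ker(φ) = 4ℤ


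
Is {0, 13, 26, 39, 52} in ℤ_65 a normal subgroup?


H = {0, 13, 26, 39, 52} in ℤ_65
ℤ_65 is abelian; every subgroup of an abelian group is normal

Yes, normal subgroup


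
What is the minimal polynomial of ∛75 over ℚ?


∛75 satisfies x³ - 75 = 0, irreducible over ℚ (no rational root; 75 is not a perfect cube)

Minimal polynomial: x³ - 75


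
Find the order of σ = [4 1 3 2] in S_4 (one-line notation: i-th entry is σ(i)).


Cycle decomposition: (1 4 2)
Cycle lengths: 3
Order = lcm(3) = 3

ord(σ) = 3


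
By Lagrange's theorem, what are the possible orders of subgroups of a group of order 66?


Lagrange's theorem: |H| divides |G|
|G| = 66
Divisors of 66: 1, 2, 3, 6, 11, 22, 33, 66

Possible subgroup orders: {1, 2, 3, 6, 11, 22, 33, 66}


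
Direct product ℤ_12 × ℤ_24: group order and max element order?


|ℤ_12 × ℤ_24| = 12 × 24 = 288
Max element order = lcm(12,24) = 24
Cyclic? No (gcd=12)

|ℤ_12×ℤ_24| = 288, max element order = 24


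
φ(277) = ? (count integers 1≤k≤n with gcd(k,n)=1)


Factor n: 277 = 277
φ(n) = n · ∏(1 - 1/p) over distinct primes p | n
φ(277) = 277 · (1 - 1/277) = 276

φ(277) = 276


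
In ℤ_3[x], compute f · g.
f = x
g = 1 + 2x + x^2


Expand and collect like terms; reduce coefficients mod 3:
x^0: 0·1 = 0 ≡ 0 (mod 3)
x^1: 0·2 + 1·1 = 1 ≡ 1 (mod 3)
x^2: 0·1 + 1·2 = 2 ≡ 2 (mod 3)
x^3: 1·1 = 1 ≡ 1 (mod 3)
Result: x + 2x^2 + x^3

f · g = x + 2x^2 + x^3


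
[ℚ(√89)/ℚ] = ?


√89 has minimal polynomial x² - 89 (irreducible over ℚ since 89 is squarefree)

[ℚ(√89)/ℚ] = 2


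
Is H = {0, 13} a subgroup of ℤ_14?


Subgroup test for H = {0, 13} in (ℤ_14, +):
(1) 0 ∈ H? Yes
(2) Closure: for all a,b ∈ H, (a+b) mod 14 ∈ H? No  [counterexample: 13 + 13 = 12 ∉ H]
(3) Inverses: for all a ∈ H, -a mod 14 ∈ H? No

No, H is not a subgroup of ℤ_14


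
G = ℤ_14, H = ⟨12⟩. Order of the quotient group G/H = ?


|⟨12⟩| = n / gcd(12, 14) = 14 / 2 = 7
H is normal (ℤ_14 is abelian).
|G/H| = |G| / |H| = 14 / 7 = 2

|G/H| = 2


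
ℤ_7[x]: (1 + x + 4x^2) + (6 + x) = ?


Add coefficients mod 7:
x^0: 1 + 6 = 0 (mod 7)
x^1: 1 + 1 = 2 (mod 7)
x^2: 4 + 0 = 4 (mod 7)
Result: 2x + 4x^2

f + g = 2x + 4x^2


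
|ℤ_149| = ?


ℤ_n has n elements.

|ℤ_149| = 149


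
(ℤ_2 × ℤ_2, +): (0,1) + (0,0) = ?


Operation: componentwise addition mod (2, 2)
(0,1) + (0,0) = ((a₁+b₁) mod 2, (a₂+b₂) mod 2) with a = (0,1), b = (0,0)

(0,1) + (0,0) = (0,1)


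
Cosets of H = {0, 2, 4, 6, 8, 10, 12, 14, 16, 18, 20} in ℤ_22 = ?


H = {0, 2, 4, 6, 8, 10, 12, 14, 16, 18, 20}, |H| = 11
Number of cosets = |G|/|H| = 22/11 = 2
0 + H = {0, 2, 4, 6, 8, 10, 12, 14, 16, 18, 20}
1 + H = {1, 3, 5, 7, 9, 11, 13, 15, 17, 19, 21}

Cosets: 0+H={0,2,4,6,8,10,12,14,16,18,20}; 1+H={1,3,5,7,9,11,13,15,17,19,21}


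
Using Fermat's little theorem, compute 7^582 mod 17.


Fermat's little theorem: if p is prime and gcd(a,p)=1, then a^(p-1) ≡ 1 (mod p)
p = 17 is prime, gcd(7,17) = 1
Reduce exponent: 582 mod 16 = 6
So 7^582 ≡ 7^6 (mod 17)
7^6 mod 17 = 9

7^582 ≡ 9 (mod 17)


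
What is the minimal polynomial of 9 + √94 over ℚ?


Let α = 9 + √94. Then α - 9 = √94, so (α - 9)² = 94, giving α² - 18α - 13 = 0. Degree 2 and α ∉ ℚ, so this is the minimal polynomial.

Minimal polynomial: x² - 18x - 13


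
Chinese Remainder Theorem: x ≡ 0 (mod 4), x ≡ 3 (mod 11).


m₁ = 4, m₂ = 11, gcd = 1, so CRT applies. M = m₁·m₂ = 44
Let M₁ = M/m₁ = 11, M₂ = M/m₂ = 4
Find y₁ ≡ M₁⁻¹ (mod m₁): 11⁻¹ ≡ 3 (mod 4)
Find y₂ ≡ M₂⁻¹ (mod m₂): 4⁻¹ ≡ 3 (mod 11)
x = a₁·M₁·y₁ + a₂·M₂·y₂ = 0·11·3 + 3·4·3 = 36
Reduce mod 44: x ≡ 36
Check: 36 mod 4 = 0 ✓, 36 mod 11 = 3 ✓

x ≡ 36 (mod 44)


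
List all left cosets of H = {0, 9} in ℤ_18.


H = {0, 9}, |H| = 2
Number of cosets = |G|/|H| = 18/2 = 9
0 + H = {0, 9}
1 + H = {1, 10}
2 + H = {2, 11}
3 + H = {3, 12}
4 + H = {4, 13}
5 + H = {5, 14}
6 + H = {6, 15}
7 + H = {7, 16}
8 + H = {8, 17}

Cosets: 0+H={0,9}; 1+H={1,10}; 2+H={2,11}; 3+H={3,12}; 4+H={4,13}; 5+H={5,14}; 6+H={6,15}; 7+H={7,16}; 8+H={8,17}


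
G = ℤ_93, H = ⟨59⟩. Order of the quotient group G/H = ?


|⟨59⟩| = n / gcd(59, 93) = 93 / 1 = 93
H is normal (ℤ_93 is abelian).
|G/H| = |G| / |H| = 93 / 93 = 1

|G/H| = 1


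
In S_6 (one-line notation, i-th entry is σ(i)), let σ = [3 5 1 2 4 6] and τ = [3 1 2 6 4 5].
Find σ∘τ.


σ∘τ: apply τ first, then σ
1 →τ 3 →σ 1
2 →τ 1 →σ 3
3 →τ 2 →σ 5
4 →τ 6 →σ 6
5 →τ 4 →σ 2
6 →τ 5 →σ 4

σ∘τ = [1 3 5 6 2 4]


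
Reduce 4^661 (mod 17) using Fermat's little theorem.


Fermat's little theorem: if p is prime and gcd(a,p)=1, then a^(p-1) ≡ 1 (mod p)
p = 17 is prime, gcd(4,17) = 1
Reduce exponent: 661 mod 16 = 5
So 4^661 ≡ 4^5 (mod 17)
4^5 mod 17 = 4

4^661 ≡ 4 (mod 17)


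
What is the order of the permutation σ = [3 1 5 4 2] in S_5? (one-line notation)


Cycle decomposition: (1 3 5 2)
Cycle lengths: 4
Order = lcm(4) = 4

ord(σ) = 4


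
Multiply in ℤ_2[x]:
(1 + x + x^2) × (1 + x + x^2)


Expand and collect like terms; reduce coefficients mod 2:
x^0: 1·1 = 1 ≡ 1 (mod 2)
x^1: 1·1 + 1·1 = 2 ≡ 0 (mod 2)
x^2: 1·1 + 1·1 + 1·1 = 3 ≡ 1 (mod 2)
x^3: 1·1 + 1·1 = 2 ≡ 0 (mod 2)
x^4: 1·1 = 1 ≡ 1 (mod 2)
Result: 1 + x^2 + x^4

f · g = 1 + x^2 + x^4


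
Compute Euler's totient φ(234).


Factor n: 234 = 2 × 3^2 × 13
φ(n) = n · ∏(1 - 1/p) over distinct primes p | n
φ(234) = 234 · (1 - 1/2) · (1 - 1/3) · (1 - 1/13) = 72

φ(234) = 72


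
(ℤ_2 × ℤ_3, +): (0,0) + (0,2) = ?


Operation: componentwise addition mod (2, 3)
(0,0) + (0,2) = ((a₁+b₁) mod 2, (a₂+b₂) mod 3) with a = (0,0), b = (0,2)

(0,0) + (0,2) = (0,2)


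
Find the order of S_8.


|S_n| = n! (number of permutations of n symbols)
|S_8| = 8! = 40320

|S_8| = 40320
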